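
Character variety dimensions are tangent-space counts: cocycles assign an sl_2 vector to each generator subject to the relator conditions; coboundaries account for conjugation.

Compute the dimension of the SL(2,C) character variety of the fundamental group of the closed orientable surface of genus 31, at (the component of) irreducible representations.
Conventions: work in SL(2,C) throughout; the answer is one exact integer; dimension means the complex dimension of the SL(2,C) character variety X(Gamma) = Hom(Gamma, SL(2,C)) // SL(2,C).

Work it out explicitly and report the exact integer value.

The genus-31 surface group: 2g = 62 generators, one relator prod [a_i, b_i].
Unconstrained cocycle data is one sl_2 vector per generator (186 dimensions), cut by the relator condition d_2(z) = 0.
At an irreducible rho, H^2 = coker(d_2) vanishes (Poincare duality: H^2 is dual to H^0 = invariants = 0), so d_2 is surjective onto sl_2 and dim Z^1 = 186 - 3 = 183.
dim B^1 = 3 (coboundaries, injective at irreducible rho).
Hence dim X = 183 - 3 = 180.

180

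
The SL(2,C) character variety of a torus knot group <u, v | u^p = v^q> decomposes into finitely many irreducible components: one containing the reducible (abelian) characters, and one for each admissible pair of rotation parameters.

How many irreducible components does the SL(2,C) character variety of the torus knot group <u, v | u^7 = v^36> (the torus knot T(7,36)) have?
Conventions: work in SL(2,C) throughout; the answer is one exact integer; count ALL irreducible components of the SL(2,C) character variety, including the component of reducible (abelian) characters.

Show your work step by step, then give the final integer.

106

Gamma = < u, v | u^7 = v^36 > (torus knot T(7,36)); the central element u^7 = v^36 acts as +I or -I in any irreducible SL(2,C) representation.
This locks tr(u) to 2*cos(pi*alpha/7), alpha in 1..6, and tr(v) to 2*cos(pi*beta/36), beta in 1..35, on each component of irreducible characters.
u^7 = (-1)^alpha I and v^36 = (-1)^beta I must agree, so alpha and beta have equal parity.
count pairs: odd alpha (3 choices) x odd beta (18), plus even alpha (3) x even beta (17): 3*18 + 3*17 = 105.
Total: 105 irreducible-character components + 1 reducible (abelian) component = 106.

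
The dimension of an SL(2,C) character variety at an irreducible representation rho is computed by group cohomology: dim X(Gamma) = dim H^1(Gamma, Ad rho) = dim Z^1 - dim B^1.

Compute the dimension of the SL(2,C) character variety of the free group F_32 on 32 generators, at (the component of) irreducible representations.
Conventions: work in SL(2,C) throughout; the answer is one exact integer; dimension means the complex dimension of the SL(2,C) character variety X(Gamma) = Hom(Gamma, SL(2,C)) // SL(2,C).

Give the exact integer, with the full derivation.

93

The free group F_32: 32 generators, no relators.
So Z^1 = (sl_2)^32 in full: dim Z^1 = 96.
dim B^1 = 3: the coboundary map is injective because an irreducible image has centralizer 0 in sl_2.
dim H^1 = 96 - 3 = 93, which is dim X.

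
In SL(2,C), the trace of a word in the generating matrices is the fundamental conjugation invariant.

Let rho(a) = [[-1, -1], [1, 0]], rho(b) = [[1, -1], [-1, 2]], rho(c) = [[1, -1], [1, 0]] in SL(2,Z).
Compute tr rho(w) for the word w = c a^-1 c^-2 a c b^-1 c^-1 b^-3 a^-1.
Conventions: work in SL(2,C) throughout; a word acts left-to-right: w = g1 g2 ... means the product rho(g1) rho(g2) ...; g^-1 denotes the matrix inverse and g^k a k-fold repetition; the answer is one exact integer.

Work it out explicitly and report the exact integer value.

-34

rho(c) = [[1, -1], [1, 0]]
... * rho(a^-1) = [[0, 1], [-1, -1]]  ->  [[1, 2], [0, 1]]
... * rho(c^-1) = [[0, 1], [-1, 1]]  ->  [[-2, 3], [-1, 1]]
... * rho(c^-1) = [[0, 1], [-1, 1]]  ->  [[-3, 1], [-1, 0]]
... * rho(a) = [[-1, -1], [1, 0]]  ->  [[4, 3], [1, 1]]
... * rho(c) = [[1, -1], [1, 0]]  ->  [[7, -4], [2, -1]]
... * rho(b^-1) = [[2, 1], [1, 1]]  ->  [[10, 3], [3, 1]]
... * rho(c^-1) = [[0, 1], [-1, 1]]  ->  [[-3, 13], [-1, 4]]
... * rho(b^-1) = [[2, 1], [1, 1]]  ->  [[7, 10], [2, 3]]
... * rho(b^-1) = [[2, 1], [1, 1]]  ->  [[24, 17], [7, 5]]
... * rho(b^-1) = [[2, 1], [1, 1]]  ->  [[65, 41], [19, 12]]
... * rho(a^-1) = [[0, 1], [-1, -1]]  ->  [[-41, 24], [-12, 7]]
tr = -41 + 7 = -34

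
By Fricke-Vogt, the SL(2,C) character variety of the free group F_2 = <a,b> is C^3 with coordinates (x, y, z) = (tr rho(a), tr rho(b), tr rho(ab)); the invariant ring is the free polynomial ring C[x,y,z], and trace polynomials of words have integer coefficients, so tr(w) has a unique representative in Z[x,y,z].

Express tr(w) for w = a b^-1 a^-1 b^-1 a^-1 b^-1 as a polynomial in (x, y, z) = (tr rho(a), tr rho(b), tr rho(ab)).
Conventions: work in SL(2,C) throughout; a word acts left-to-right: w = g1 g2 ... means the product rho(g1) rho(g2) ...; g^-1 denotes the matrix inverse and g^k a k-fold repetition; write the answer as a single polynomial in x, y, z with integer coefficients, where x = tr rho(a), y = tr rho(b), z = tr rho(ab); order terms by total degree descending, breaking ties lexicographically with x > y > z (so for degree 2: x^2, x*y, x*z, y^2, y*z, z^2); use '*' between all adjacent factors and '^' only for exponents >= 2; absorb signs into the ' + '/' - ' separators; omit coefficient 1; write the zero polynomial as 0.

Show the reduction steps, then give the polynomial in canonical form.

and tr(b^-1 a) = tr(a) * tr(b) - tr(a b) = x*y - z
tr(b^-1 a b^-1) = tr(b^-1 a) * tr(b) - tr(b^-1 a b) = x*y^2 - y*z - x
tr(a^2) = tr(a) * tr(a) - tr(1) = x^2 - 2
next, tr(a^2 b) = tr(a) * tr(b a) - tr(b) = x*z - y
and tr(a b^-1 a) = tr(a^2) * tr(b) - tr(a^2 b) = x^2*y - x*z - y
tr(a b a b) = tr(a b) * tr(a b) - tr(1)   [split at repeated a] = z^2 - 2
tr(a b^-1 a b) = tr(a b a) * tr(b) - tr(a b a b) = x*y*z - y^2 - z^2 + 2
tr(b^-1 a b^-1 a) = tr(a b^-1 a) * tr(b) - tr(a b^-1 a b) = x^2*y^2 - 2*x*y*z + z^2 - 2
tr(a^-1 b^-1 a b^-1) = tr(b^-1 a b^-1) * tr(a) - tr(b^-1 a b^-1 a) = x*y*z - x^2 - z^2 + 2
next, tr(a^-1 b^-1 a b^-1 a^-1) = tr(a^-1 b^-1 a b^-1) * tr(a) - tr(a^-1 b^-1 a b^-1 a) = x^2*y*z - x^3 - x*y^2 - x*z^2 + y*z + 3*x
tr(a b a^2) = tr(a) * tr(b a^2) - tr(b a) = x^2*z - x*y - z
next, tr(b a b) = tr(b) * tr(a b) - tr(a) = y*z - x
and tr(a b a^2 b) = tr(a) * tr(b a b a) - tr(b a b) = x*z^2 - y*z - x
and tr(a b^-1 a b a) = tr(a b a^2) * tr(b) - tr(a b a^2 b) = x^2*y*z - x*y^2 - x*z^2 + x
and tr(a b a b a b) = tr(a b) * tr(a b a b) - tr(a^-1 b^-1)   [split at repeated a] = z^3 - 3*z
next, tr(a b^-1 a b a b) = tr(a b a b a) * tr(b) - tr(a b a b a b) = x*y*z^2 - y^2*z - z^3 - x*y + 3*z
and tr(b^-1 a b^-1 a b a) = tr(a b^-1 a b a) * tr(b) - tr(a b^-1 a b a b) = x^2*y^2*z - x*y^3 - 2*x*y*z^2 + y^2*z + z^3 + 2*x*y - 3*z
tr(b a^-1 b^-1 a b^-1 a) = tr(b^-1 a b^-1 a b) * tr(a) - tr(b^-1 a b^-1 a b a) = -x^2*y^2*z + x^3*y + x*y^3 + 2*x*y*z^2 - x^2*z - y^2*z - z^3 - 3*x*y + 3*z
next, tr(a^-1 b^-1 a b^-1 a^-1 b) = tr(b a^-1 b^-1 a b^-1) * tr(a) - tr(b a^-1 b^-1 a b^-1 a) = x^2*y^2*z - x^3*y - x*y^3 - 2*x*y*z^2 + x^2*z + y^2*z + z^3 + 4*x*y - 3*z
and tr(a b^-1 a^-1 b^-1 a^-1 b^-1) = tr(a^-1 b^-1 a b^-1 a^-1) * tr(b) - tr(a^-1 b^-1 a b^-1 a^-1 b) = x*y*z^2 - x^2*z - z^3 - x*y + 3*z

x*y*z^2 - x^2*z - z^3 - x*y + 3*z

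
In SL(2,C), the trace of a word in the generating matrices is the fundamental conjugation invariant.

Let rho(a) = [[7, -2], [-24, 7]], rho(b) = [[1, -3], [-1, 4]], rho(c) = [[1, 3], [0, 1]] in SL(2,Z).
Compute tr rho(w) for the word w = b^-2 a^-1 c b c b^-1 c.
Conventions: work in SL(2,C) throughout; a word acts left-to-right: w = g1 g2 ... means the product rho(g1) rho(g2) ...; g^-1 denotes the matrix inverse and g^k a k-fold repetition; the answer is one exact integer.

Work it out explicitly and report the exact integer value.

rho(b^-1) = [[4, 3], [1, 1]]
... * rho(b^-1) = [[4, 3], [1, 1]]  ->  [[19, 15], [5, 4]]
... * rho(a^-1) = [[7, 2], [24, 7]]  ->  [[493, 143], [131, 38]]
... * rho(c) = [[1, 3], [0, 1]]  ->  [[493, 1622], [131, 431]]
... * rho(b) = [[1, -3], [-1, 4]]  ->  [[-1129, 5009], [-300, 1331]]
... * rho(c) = [[1, 3], [0, 1]]  ->  [[-1129, 1622], [-300, 431]]
... * rho(b^-1) = [[4, 3], [1, 1]]  ->  [[-2894, -1765], [-769, -469]]
... * rho(c) = [[1, 3], [0, 1]]  ->  [[-2894, -10447], [-769, -2776]]
tr = -2894 + -2776 = -5670

-5670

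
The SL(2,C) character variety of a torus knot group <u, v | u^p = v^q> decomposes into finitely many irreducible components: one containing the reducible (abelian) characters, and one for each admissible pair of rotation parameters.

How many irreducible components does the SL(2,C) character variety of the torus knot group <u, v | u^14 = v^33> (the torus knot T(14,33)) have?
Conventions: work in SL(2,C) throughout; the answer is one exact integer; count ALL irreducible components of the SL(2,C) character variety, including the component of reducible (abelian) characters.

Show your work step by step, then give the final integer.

For T(14,33): irreducibility forces the central element u^14 = v^33 to one of +I, -I.
So on each irreducible component the traces are pinned: tr(u) = 2*cos(pi*alpha/14) with 1 <= alpha <= 13, tr(v) = 2*cos(pi*beta/33) with 1 <= beta <= 32.
Consistency of u^14 = (-1)^alpha I with v^33 = (-1)^beta I forces alpha = beta (mod 2).
Counting: 7 odd alphas x 16 odd betas + 6 even alphas x 16 even betas = 112 + 96 = 208.
Total: 208 irreducible-character components + 1 reducible (abelian) component = 209.

209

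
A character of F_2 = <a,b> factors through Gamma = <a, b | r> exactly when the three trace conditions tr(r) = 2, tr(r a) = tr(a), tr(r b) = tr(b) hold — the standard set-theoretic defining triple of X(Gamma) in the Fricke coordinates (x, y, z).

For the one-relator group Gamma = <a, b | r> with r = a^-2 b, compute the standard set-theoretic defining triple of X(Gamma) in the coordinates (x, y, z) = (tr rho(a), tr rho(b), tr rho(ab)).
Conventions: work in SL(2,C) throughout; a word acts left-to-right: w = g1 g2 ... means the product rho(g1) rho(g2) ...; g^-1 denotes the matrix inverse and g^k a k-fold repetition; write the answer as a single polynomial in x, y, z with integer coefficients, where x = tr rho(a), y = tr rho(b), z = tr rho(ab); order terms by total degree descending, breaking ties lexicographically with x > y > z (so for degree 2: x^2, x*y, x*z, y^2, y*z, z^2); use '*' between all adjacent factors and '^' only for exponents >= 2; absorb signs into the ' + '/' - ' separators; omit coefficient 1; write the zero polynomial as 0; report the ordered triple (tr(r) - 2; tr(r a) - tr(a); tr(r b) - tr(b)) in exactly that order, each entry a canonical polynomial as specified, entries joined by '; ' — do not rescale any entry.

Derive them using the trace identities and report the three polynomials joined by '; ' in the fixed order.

x^2*y - x*z - y - 2; x*y - x - z; x^2*y^2 - x*y*z - x^2 - y^2 - y + 2

tr(a^-1 b) = tr(b) tr(a) - tr(b a) = x*y - z
tr(a^-2 b) = tr(a^-1 b) tr(a) - tr(a^-1 b a) = x^2*y - x*z - y
apply: tr(b^2) = tr(b) tr(b) - tr(1)   [square of b] = y^2 - 2
tr(b^2 a) = tr(b) tr(a b) - tr(a)   [square of b] = y*z - x
apply: tr(b^2 a^-1) = tr(b^2) tr(a) - tr(b^2 a)   [inverse elimination on a] = x*y^2 - y*z - x
apply: tr(a^-2 b^2) = tr(b^2 a^-1) tr(a) - tr(b^2)   [inverse elimination on a] = x^2*y^2 - x*y*z - x^2 - y^2 + 2
assemble the triple (tr(r) - 2; tr(r a) - x; tr(r b) - y)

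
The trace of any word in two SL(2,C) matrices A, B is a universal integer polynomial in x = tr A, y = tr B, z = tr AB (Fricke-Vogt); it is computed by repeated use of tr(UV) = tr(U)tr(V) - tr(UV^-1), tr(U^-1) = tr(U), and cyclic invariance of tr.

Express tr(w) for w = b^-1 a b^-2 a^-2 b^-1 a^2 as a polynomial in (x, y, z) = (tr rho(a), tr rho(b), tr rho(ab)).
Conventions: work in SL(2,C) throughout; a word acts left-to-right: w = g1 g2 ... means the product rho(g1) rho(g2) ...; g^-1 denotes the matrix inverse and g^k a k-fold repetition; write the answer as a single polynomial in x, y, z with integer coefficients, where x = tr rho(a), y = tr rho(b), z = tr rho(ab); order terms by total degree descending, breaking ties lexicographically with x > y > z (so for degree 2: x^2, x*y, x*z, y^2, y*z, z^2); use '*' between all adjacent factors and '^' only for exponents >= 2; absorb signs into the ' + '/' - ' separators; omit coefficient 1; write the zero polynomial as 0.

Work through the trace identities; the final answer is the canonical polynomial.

and trace(a^2) = trace(a)*trace(a) - trace(1) = x^2 - 2
next, trace(a^3) = trace(a)*trace(a^2) - trace(a) = x^3 - 3*x
trace(b a^2) = trace(a)*trace(b a) - trace(b) = x*z - y
trace(a^3 b) = trace(a)*trace(b a^2) - trace(b a) = x^2*z - x*y - z
trace(a^3 b^-1) = trace(a^3)*trace(b) - trace(a^3 b) = x^3*y - x^2*z - 2*x*y + z
and trace(b^-1 a^3 b^-1) = trace(a^3 b^-1)*trace(b) - trace(a^3) = x^3*y^2 - x^2*y*z - x^3 - 2*x*y^2 + y*z + 3*x
and trace(b^-1 a^3 b^-2) = trace(b^-1 a^3 b^-1)*trace(b) - trace(b^-1 a^3) = x^3*y^3 - x^2*y^2*z - 2*x^3*y - 2*x*y^3 + x^2*z + y^2*z + 5*x*y - z
next, trace(a^4) = trace(a)*trace(a^3) - trace(a^2) = x^4 - 4*x^2 + 2
next, trace(a^4 b) = trace(a)*trace(a b a^2) - trace(a b a) = x^3*z - x^2*y - 2*x*z + y
trace(a b^-1 a^3) = trace(a^4)*trace(b) - trace(a^4 b) = x^4*y - x^3*z - 3*x^2*y + 2*x*z + y
trace(b a b a) = trace(b a)*trace(b a) - trace(1)   [split at repeated b] = z^2 - 2
and trace(b a b) = trace(b)*trace(a b) - trace(a) = y*z - x
and trace(a b a b a) = trace(a)*trace(b a b a) - trace(b a b) = x*z^2 - y*z - x
and trace(a^3 b a b) = trace(a)*trace(a b a b a) - trace(a b a b) = x^2*z^2 - x*y*z - x^2 - z^2 + 2
trace(a b^-1 a^3 b) = trace(a^3 b a)*trace(b) - trace(a^3 b a b) = x^3*y*z - x^2*y^2 - x^2*z^2 - x*y*z + x^2 + y^2 + z^2 - 2
trace(b^-1 a b^-1 a^3) = trace(a b^-1 a^3)*trace(b) - trace(a b^-1 a^3 b) = x^4*y^2 - 2*x^3*y*z - 2*x^2*y^2 + x^2*z^2 + 3*x*y*z - x^2 - z^2 + 2
and trace(b^-1 a^3 b^-2 a) = trace(b^-1 a b^-1 a^3)*trace(b) - trace(b^-1 a b^-1 a^3 b) = x^4*y^3 - 2*x^3*y^2*z - x^4*y - 2*x^2*y^3 + x^2*y*z^2 + x^3*z + 3*x*y^2*z + 2*x^2*y - y*z^2 - 2*x*z + y
trace(a^-1 b^-1 a^3 b^-2) = trace(b^-1 a^3 b^-2)*trace(a) - trace(b^-1 a^3 b^-2 a) = x^3*y^2*z - x^4*y - x^2*y*z^2 - 2*x*y^2*z + 3*x^2*y + y*z^2 + x*z - y
trace(a b^-2 a^-2 b^-1 a^2) = trace(a^-1 b^-1 a^3 b^-2)*trace(a) - trace(a^-1 b^-1 a^3 b^-2 a) = x^4*y^2*z - x^5*y - x^3*y^3 - x^3*y*z^2 - x^2*y^2*z + 5*x^3*y + 2*x*y^3 + x*y*z^2 - y^2*z - 6*x*y + z
trace(a b^-1) = trace(a)*trace(b) - trace(a b) = x*y - z
trace(b a^2 b) = trace(b)*trace(a^2 b) - trace(a^2) = x*y*z - x^2 - y^2 + 2
trace(b a b^2 a) = trace(b)*trace(a b a b) - trace(a b a) = y*z^2 - x*z - y
trace(b a b^2) = trace(b)*trace(b a b) - trace(b a) = y^2*z - x*y - z
trace(b a^2 b a b) = trace(a)*trace(b a b^2 a) - trace(b a b^2) = x*y*z^2 - x^2*z - y^2*z + z
next, trace(b a b a b a) = trace(a b)*trace(a b a b) - trace(a^-1 b^-1)   [split at repeated a] = z^3 - 3*z
next, trace(b a^2 b a b a) = trace(a)*trace(b a b a b a) - trace(b a b a b) = x*z^3 - y*z^2 - 2*x*z + y
next, trace(a^-1 b a^2 b a b) = trace(b a^2 b a b)*trace(a) - trace(b a^2 b a b a) = x^2*y*z^2 - x^3*z - x*y^2*z - x*z^3 + y*z^2 + 3*x*z - y
trace(a^-1 b a^2 b a b^-1) = trace(a^-1 b a^2 b a)*trace(b) - trace(a^-1 b a^2 b a b) = -x^2*y*z^2 + x^3*z + 2*x*y^2*z + x*z^3 - x^2*y - y^3 - y*z^2 - 3*x*z + 3*y
trace(a^-2 b a^2 b a b^-1) = trace(a^-1 b a^2 b a b^-1)*trace(a) - trace(a^-1 b a^2 b a b^-1 a) = -x^3*y*z^2 + x^4*z + 2*x^2*y^2*z + x^2*z^3 - x^3*y - x*y^3 - x*y*z^2 - 4*x^2*z + 4*x*y + z
trace(a^-1 b a^2 b) = trace(b a^2 b)*trace(a) - trace(b a^2 b a) = x^2*y*z - x^3 - x*y^2 - x*z^2 + y*z + 3*x
and trace(a^2 b a b^-2 a^-2 b) = trace(a^-2 b a^2 b a b^-1)*trace(b) - trace(a^-2 b a^2 b a) = -x^3*y^2*z^2 + x^4*y*z + 2*x^2*y^3*z + x^2*y*z^3 - x^3*y^2 - x*y^4 - x*y^2*z^2 - 5*x^2*y*z + x^3 + 5*x*y^2 + x*z^2 - 3*x
trace(a b^-2 a^-2 b^-1 a^2 b) = trace(a^2 b a b^-2 a^-2)*trace(b) - trace(a^2 b a b^-2 a^-2 b) = x^3*y^2*z^2 - x^4*y*z - 2*x^2*y^3*z - x^2*y*z^3 + x^3*y^2 + x*y^4 + x*y^2*z^2 + 5*x^2*y*z - x^3 - 4*x*y^2 - x*z^2 - y*z + 3*x
trace(b^-1 a b^-2 a^-2 b^-1 a^2) = trace(a b^-2 a^-2 b^-1 a^2)*trace(b) - trace(a b^-2 a^-2 b^-1 a^2 b) = x^4*y^3*z - x^5*y^2 - x^3*y^4 - 2*x^3*y^2*z^2 + x^4*y*z + x^2*y^3*z + x^2*y*z^3 + 4*x^3*y^2 + x*y^4 - 5*x^2*y*z - y^3*z + x^3 - 2*x*y^2 + x*z^2 + 2*y*z - 3*x

x^4*y^3*z - x^5*y^2 - x^3*y^4 - 2*x^3*y^2*z^2 + x^4*y*z + x^2*y^3*z + x^2*y*z^3 + 4*x^3*y^2 + x*y^4 - 5*x^2*y*z - y^3*z + x^3 - 2*x*y^2 + x*z^2 + 2*y*z - 3*x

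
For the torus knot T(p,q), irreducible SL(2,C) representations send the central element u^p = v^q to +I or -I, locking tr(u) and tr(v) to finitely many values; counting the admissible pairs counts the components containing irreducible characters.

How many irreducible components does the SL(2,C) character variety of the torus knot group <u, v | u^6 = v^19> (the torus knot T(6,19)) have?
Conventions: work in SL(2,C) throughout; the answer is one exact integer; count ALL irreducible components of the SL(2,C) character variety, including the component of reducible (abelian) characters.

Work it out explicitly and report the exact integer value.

46

Gamma = < u, v | u^6 = v^19 > (torus knot T(6,19)); the central element u^6 = v^19 acts as +I or -I in any irreducible SL(2,C) representation.
On an irreducible component, tr(u) is locked at 2*cos(pi*alpha/6) for some alpha in 1..5, and tr(v) at 2*cos(pi*beta/19) for some beta in 1..18.
u^6 = (-1)^alpha I and v^19 = (-1)^beta I must agree, so alpha and beta have equal parity.
Enumerate parity-matched pairs: 3*9 odd-odd plus 2*9 even-even gives 45.
That is 45 components of irreducible characters, and with the reducible (abelian) component the total is 46.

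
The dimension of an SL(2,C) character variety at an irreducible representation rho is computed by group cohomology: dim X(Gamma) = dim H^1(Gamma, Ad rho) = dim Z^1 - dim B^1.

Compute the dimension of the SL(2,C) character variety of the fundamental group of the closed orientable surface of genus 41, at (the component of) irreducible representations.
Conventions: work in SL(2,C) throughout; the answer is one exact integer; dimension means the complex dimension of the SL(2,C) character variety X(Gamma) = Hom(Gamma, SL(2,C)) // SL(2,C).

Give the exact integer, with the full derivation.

The genus-41 surface group: 2g = 82 generators, one relator prod [a_i, b_i].
A cocycle assigns one sl_2 vector per generator subject to the relator condition d_2(z) = 0: dim of the unconstrained space is 3*2g = 246.
At an irreducible rho, H^2 = coker(d_2) vanishes (Poincare duality: H^2 is dual to H^0 = invariants = 0), so d_2 is surjective onto sl_2 and dim Z^1 = 246 - 3 = 243.
dim B^1 = 3 (coboundaries, injective at irreducible rho).
Hence dim X = 243 - 3 = 240.

240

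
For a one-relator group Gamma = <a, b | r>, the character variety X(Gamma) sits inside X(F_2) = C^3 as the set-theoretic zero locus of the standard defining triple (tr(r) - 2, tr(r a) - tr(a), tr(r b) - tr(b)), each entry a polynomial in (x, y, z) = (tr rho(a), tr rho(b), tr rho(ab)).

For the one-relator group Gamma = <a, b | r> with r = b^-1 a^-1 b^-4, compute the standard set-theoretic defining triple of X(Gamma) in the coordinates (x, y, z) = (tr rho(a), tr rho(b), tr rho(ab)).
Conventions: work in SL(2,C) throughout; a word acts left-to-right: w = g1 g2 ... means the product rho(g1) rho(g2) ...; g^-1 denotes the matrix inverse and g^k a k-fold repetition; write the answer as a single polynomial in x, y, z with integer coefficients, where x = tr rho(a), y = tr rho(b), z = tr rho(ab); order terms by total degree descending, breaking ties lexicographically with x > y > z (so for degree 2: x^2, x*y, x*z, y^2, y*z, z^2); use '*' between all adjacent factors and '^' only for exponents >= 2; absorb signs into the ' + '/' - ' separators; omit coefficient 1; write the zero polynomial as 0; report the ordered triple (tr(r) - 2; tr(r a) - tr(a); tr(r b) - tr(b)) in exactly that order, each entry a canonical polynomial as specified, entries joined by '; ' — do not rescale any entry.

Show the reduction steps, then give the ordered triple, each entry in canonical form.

y^4*z - x*y^3 - 3*y^2*z + 2*x*y + z - 2; x*y^4*z - x^2*y^3 - y^3*z^2 - 2*x*y^2*z + 2*x^2*y + y^3 + 2*y*z^2 - x - 3*y; y^3*z - x*y^2 - 2*y*z + x - y

tr(b^-1) = tr(b) = y
use: tr(b^-1 a) = tr(a) * tr(b) - tr(a b)  (eliminate b^-1) = x*y - z
tr(a^-1 b^-1) = tr(b^-1) * tr(a) - tr(b^-1 a)  (eliminate a^-1) = z
apply: tr(a^-1 b^-2) = tr(a^-1 b^-1) * tr(b) - tr(a^-1)  (eliminate b^-1) = y*z - x
use: tr(b^-1 a^-1 b^-2) = tr(a^-1 b^-2) * tr(b) - tr(a^-1 b^-1)  (eliminate b^-1) = y^2*z - x*y - z
tr(b^-4 a^-1) = tr(b^-1 a^-1 b^-2) * tr(b) - tr(b^-1 a^-1 b^-1)  (eliminate b^-1) = y^3*z - x*y^2 - 2*y*z + x
tr(b^-1 a^-1 b^-4) = tr(b^-4 a^-1) * tr(b) - tr(b^-4 a^-1 b)  (eliminate b^-1) = y^4*z - x*y^3 - 3*y^2*z + 2*x*y + z
apply: tr(b^-2) = tr(b^-1) * tr(b) - tr(1)   [inverse elimination on b] = y^2 - 2
apply: tr(b^-3) = tr(b^-2) * tr(b) - tr(b^-1)   [inverse elimination on b] = y^3 - 3*y
tr(b a b a) = tr(a b) * tr(a b) - tr(1)   [split at a repeated a] = z^2 - 2
tr(a b a^-1 b) = tr(b a b) * tr(a) - tr(b a b a)   [inverse elimination on a] = x*y*z - x^2 - z^2 + 2
apply: tr(a b a^-1 b^-1) = tr(a b a^-1) * tr(b) - tr(a b a^-1 b)   [inverse elimination on b] = -x*y*z + x^2 + y^2 + z^2 - 2
use: tr(b^-1 a b a^-1 b^-1) = tr(a b a^-1 b^-1) * tr(b) - tr(a b a^-1)   [inverse elimination on b] = -x*y^2*z + x^2*y + y^3 + y*z^2 - 3*y
apply: tr(a^-1 b^-3 a b) = tr(b^-1 a b a^-1 b^-1) * tr(b) - tr(b^-1 a b a^-1)   [inverse elimination on b] = -x*y^3*z + x^2*y^2 + y^4 + y^2*z^2 + x*y*z - x^2 - 4*y^2 - z^2 + 2
use: tr(b^-1 a b^-1 a^-1 b^-2) = tr(a^-1 b^-3 a) * tr(b) - tr(a^-1 b^-3 a b)   [inverse elimination on b] = x*y^3*z - x^2*y^2 - y^2*z^2 - x*y*z + x^2 + y^2 + z^2 - 2
tr(b^-1 a b^-1 a^-1 b^-1) = tr(a^-1 b^-2 a) * tr(b) - tr(a^-1 b^-2 a b)   [inverse elimination on b] = x*y^2*z - x^2*y - y*z^2 + y
tr(b^-1 a^-1 b^-4 a) = tr(b^-1 a b^-1 a^-1 b^-2) * tr(b) - tr(b^-1 a b^-1 a^-1 b^-1)   [inverse elimination on b] = x*y^4*z - x^2*y^3 - y^3*z^2 - 2*x*y^2*z + 2*x^2*y + y^3 + 2*y*z^2 - 3*y
assemble the triple (tr(r) - 2; tr(r a) - x; tr(r b) - y)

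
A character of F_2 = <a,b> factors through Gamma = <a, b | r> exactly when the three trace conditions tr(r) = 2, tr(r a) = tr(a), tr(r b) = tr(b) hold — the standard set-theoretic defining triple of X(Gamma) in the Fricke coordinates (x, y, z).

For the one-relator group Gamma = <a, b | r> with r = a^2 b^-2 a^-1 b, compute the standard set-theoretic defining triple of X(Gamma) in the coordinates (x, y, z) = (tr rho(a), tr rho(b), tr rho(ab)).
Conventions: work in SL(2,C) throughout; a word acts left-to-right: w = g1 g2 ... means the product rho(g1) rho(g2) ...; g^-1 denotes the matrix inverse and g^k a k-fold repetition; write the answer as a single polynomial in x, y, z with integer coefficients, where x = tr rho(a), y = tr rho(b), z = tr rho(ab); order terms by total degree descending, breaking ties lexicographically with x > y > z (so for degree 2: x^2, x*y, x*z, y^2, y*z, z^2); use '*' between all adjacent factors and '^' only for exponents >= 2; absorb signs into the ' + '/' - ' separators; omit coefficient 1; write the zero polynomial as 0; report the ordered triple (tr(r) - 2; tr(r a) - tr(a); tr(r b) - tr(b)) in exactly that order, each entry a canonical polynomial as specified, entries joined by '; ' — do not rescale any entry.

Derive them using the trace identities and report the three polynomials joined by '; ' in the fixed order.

-x^2*y^2*z + x^3*y + x*y^3 + x*y*z^2 - 3*x*y - z - 2; -x^3*y^2*z + x^4*y + x^2*y^3 + x^2*y*z^2 + x*y^2*z - 4*x^2*y - y^3 - y*z^2 - x*z - x + 3*y; -x^2*y^3*z + x^3*y^2 + x*y^4 + x*y^2*z^2 - 4*x*y^2 + x - y

tr(b^2 a) = tr(b) tr(a b) - tr(a)   [square of b] = y*z - x
tr(b^2) = tr(b) tr(b) - tr(1)   [square of b] = y^2 - 2
tr(b a^2 b) = tr(a) tr(b^2 a) - tr(b^2)   [square of a] = x*y*z - x^2 - y^2 + 2
tr(b a b a) = tr(b a) tr(b a) - tr(1)   [split at a repeated b] = z^2 - 2
tr(b a^2 b a) = tr(a) tr(b a b a) - tr(b a b)   [square of a] = x*z^2 - y*z - x
tr(a^-1 b a^2 b) = tr(b a^2 b) tr(a) - tr(b a^2 b a)   [inverse elimination on a] = x^2*y*z - x^3 - x*y^2 - x*z^2 + y*z + 3*x
tr(b^-1 a^-1 b a^2) = tr(a^-1 b a^2) tr(b) - tr(a^-1 b a^2 b)   [inverse elimination on b] = -x^2*y*z + x^3 + x*y^2 + x*z^2 - 3*x
tr(a^2 b^-2 a^-1 b) = tr(b^-1 a^-1 b a^2) tr(b) - tr(b^-1 a^-1 b a^2 b)   [inverse elimination on b] = -x^2*y^2*z + x^3*y + x*y^3 + x*y*z^2 - 3*x*y - z
tr(b a^2) = tr(a) tr(b a) - tr(b) = x*z - y
tr(a^3 b) = tr(a) tr(b a^2) - tr(b a) = x^2*z - x*y - z
tr(a^2) = tr(a) tr(a) - tr(1) = x^2 - 2
tr(a^3) = tr(a) tr(a^2) - tr(a) = x^3 - 3*x
tr(b a^3 b) = tr(b) tr(a^3 b) - tr(a^3) = x^2*y*z - x^3 - x*y^2 - y*z + 3*x
tr(b a^3 b a) = tr(a) tr(b a b a^2) - tr(b a b a) = x^2*z^2 - x*y*z - x^2 - z^2 + 2
tr(a^-1 b a^3 b) = tr(b a^3 b) tr(a) - tr(b a^3 b a) = x^3*y*z - x^4 - x^2*y^2 - x^2*z^2 + 4*x^2 + z^2 - 2
tr(a^-1 b a^3 b^-1) = tr(a^-1 b a^3) tr(b) - tr(a^-1 b a^3 b) = -x^3*y*z + x^4 + x^2*y^2 + x^2*z^2 + x*y*z - 4*x^2 - y^2 - z^2 + 2
tr(a^2 b^-2 a^-1 b a) = tr(a^-1 b a^3 b^-1) tr(b) - tr(a^-1 b a^3) = -x^3*y^2*z + x^4*y + x^2*y^3 + x^2*y*z^2 + x*y^2*z - 4*x^2*y - y^3 - y*z^2 - x*z + 3*y
tr(a b^2 a^2 b) = tr(b) tr(a^2 b a b) - tr(a^2 b a)  (reduce the b square) = x*y*z^2 - x^2*z - y^2*z + z
tr(b^2 a^2 b^-1 a) = tr(a b^2 a^2) tr(b) - tr(a b^2 a^2 b)  (eliminate b^-1) = x^2*y^2*z - x^3*y - x*y^3 - x*y*z^2 + x^2*z + 3*x*y - z
tr(b^-1 a^-1 b^2 a^2) = tr(b^2 a^2 b^-1) tr(a) - tr(b^2 a^2 b^-1 a)  (eliminate a^-1) = -x^2*y^2*z + x^3*y + x*y^3 + x*y*z^2 - 4*x*y + z
tr(a^2 b^-2 a^-1 b^2) = tr(b^-1 a^-1 b^2 a^2) tr(b) - tr(b^-1 a^-1 b^2 a^2 b)  (eliminate b^-1) = -x^2*y^3*z + x^3*y^2 + x*y^4 + x*y^2*z^2 - 4*x*y^2 + x
assemble the triple (tr(r) - 2; tr(r a) - x; tr(r b) - y)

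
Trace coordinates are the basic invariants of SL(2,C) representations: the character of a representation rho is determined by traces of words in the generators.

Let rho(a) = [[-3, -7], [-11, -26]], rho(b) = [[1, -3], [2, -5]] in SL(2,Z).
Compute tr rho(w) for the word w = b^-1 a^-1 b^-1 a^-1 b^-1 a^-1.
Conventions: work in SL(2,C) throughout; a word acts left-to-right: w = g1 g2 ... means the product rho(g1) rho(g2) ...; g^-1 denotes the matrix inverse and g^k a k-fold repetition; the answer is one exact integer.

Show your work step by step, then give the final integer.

rho(b^-1) = [[-5, 3], [-2, 1]]
... * rho(a^-1) = [[-26, 7], [11, -3]]  ->  [[163, -44], [63, -17]]
... * rho(b^-1) = [[-5, 3], [-2, 1]]  ->  [[-727, 445], [-281, 172]]
... * rho(a^-1) = [[-26, 7], [11, -3]]  ->  [[23797, -6424], [9198, -2483]]
... * rho(b^-1) = [[-5, 3], [-2, 1]]  ->  [[-106137, 64967], [-41024, 25111]]
... * rho(a^-1) = [[-26, 7], [11, -3]]  ->  [[3474199, -937860], [1342845, -362501]]
tr = 3474199 + -362501 = 3111698

3111698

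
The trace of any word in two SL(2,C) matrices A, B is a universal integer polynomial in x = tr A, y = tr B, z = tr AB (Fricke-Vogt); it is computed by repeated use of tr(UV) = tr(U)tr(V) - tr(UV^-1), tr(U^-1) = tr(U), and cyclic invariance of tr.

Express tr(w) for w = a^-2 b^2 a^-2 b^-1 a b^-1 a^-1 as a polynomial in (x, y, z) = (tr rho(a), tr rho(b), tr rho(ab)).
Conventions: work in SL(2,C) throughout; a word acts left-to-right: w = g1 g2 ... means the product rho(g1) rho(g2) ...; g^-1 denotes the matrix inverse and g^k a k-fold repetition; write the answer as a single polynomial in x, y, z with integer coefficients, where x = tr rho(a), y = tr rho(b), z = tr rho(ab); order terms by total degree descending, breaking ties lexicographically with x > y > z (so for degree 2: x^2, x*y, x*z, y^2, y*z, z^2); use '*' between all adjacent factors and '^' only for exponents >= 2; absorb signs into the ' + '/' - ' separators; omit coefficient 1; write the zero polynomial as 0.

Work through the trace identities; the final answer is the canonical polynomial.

x^5*y^3*z - x^6*y^2 - x^4*y^4 - 2*x^4*y^2*z^2 + x^3*y*z^3 + x^6 + 6*x^4*y^2 + x^4*z^2 + x^2*y^4 + 2*x^2*y^2*z^2 - 2*x^3*y*z - x*y^3*z - x*y*z^3 - 6*x^4 - 7*x^2*y^2 - 3*x^2*z^2 + 3*x*y*z + 9*x^2 + y^2 + z^2 - 2

apply: tr(b a^-1) = tr(b) * tr(a) - tr(b a)  (eliminate a^-1) = x*y - z
use: tr(b a^-2) = tr(b a^-1) * tr(a) - tr(b)  (eliminate a^-1) = x^2*y - x*z - y
use: tr(b^2) = tr(b) * tr(b) - tr(1)  (reduce the b square) = y^2 - 2
apply: tr(a b^2) = tr(b) * tr(a b) - tr(a)  (reduce the b square) = y*z - x
tr(b a b^2) = tr(b) * tr(a b^2) - tr(a b)  (reduce the b square) = y^2*z - x*y - z
tr(a b a b) = tr(b a) * tr(b a) - tr(1)  (split on b) = z^2 - 2
tr(a b a) = tr(a) * tr(b a) - tr(b)  (reduce the a square) = x*z - y
tr(b a b^2 a) = tr(b) * tr(a b a b) - tr(a b a)  (reduce the b square) = y*z^2 - x*z - y
tr(a b^2 a^-1 b) = tr(b a b^2) * tr(a) - tr(b a b^2 a)  (eliminate a^-1) = x*y^2*z - x^2*y - y*z^2 + y
use: tr(b^-1 a b^2 a^-1) = tr(a b^2 a^-1) * tr(b) - tr(a b^2 a^-1 b)  (eliminate b^-1) = -x*y^2*z + x^2*y + y^3 + y*z^2 - 3*y
tr(b^2 a^-2 b^-1 a) = tr(b^-1 a b^2 a^-1) * tr(a) - tr(b^-1 a b^2)  (eliminate a^-1) = -x^2*y^2*z + x^3*y + x*y^3 + x*y*z^2 - 3*x*y - z
tr(a^-1 b^2 a^-2 b^-1) = tr(b^2 a^-2 b^-1) * tr(a) - tr(b^2 a^-2 b^-1 a)  (eliminate a^-1) = x^2*y^2*z - x*y^3 - x*y*z^2 - x^2*z + 2*x*y + z
tr(b^3) = tr(b) * tr(b^2) - tr(b)  (reduce the b square) = y^3 - 3*y
use: tr(b a b^3) = tr(b) * tr(a b^3) - tr(a b^2)  (reduce the b square) = y^3*z - x*y^2 - 2*y*z + x
tr(b a b^3 a) = tr(b) * tr(b a b a b) - tr(b a b a)  (reduce the b square) = y^2*z^2 - x*y*z - y^2 - z^2 + 2
tr(a b^3 a^-1 b) = tr(b a b^3) * tr(a) - tr(b a b^3 a)  (eliminate a^-1) = x*y^3*z - x^2*y^2 - y^2*z^2 - x*y*z + x^2 + y^2 + z^2 - 2
use: tr(b^2 a^-1 b^-1 a b) = tr(a b^3 a^-1) * tr(b) - tr(a b^3 a^-1 b)  (eliminate b^-1) = -x*y^3*z + x^2*y^2 + y^4 + y^2*z^2 + x*y*z - x^2 - 4*y^2 - z^2 + 2
use: tr(a b a b a b) = tr(b a b a) * tr(b a) - tr(a b)  (split on b) = z^3 - 3*z
use: tr(a b a b a) = tr(a) * tr(b a b a) - tr(b a b)  (reduce the a square) = x*z^2 - y*z - x
use: tr(b a b a b^2 a) = tr(b) * tr(a b a b a b) - tr(a b a b a)  (reduce the b square) = y*z^3 - x*z^2 - 2*y*z + x
apply: tr(a b a b^2 a^-1 b) = tr(b a b a b^2) * tr(a) - tr(b a b a b^2 a)  (eliminate a^-1) = x*y^2*z^2 - x^2*y*z - y*z^3 - x*y^2 + 2*y*z + x
tr(b^2 a^-1 b^-1 a b a) = tr(a b a b^2 a^-1) * tr(b) - tr(a b a b^2 a^-1 b)  (eliminate b^-1) = -x*y^2*z^2 + x^2*y*z + y^3*z + y*z^3 - 3*y*z - x
tr(a^-1 b^-1 a b a^-1 b^2) = tr(b^2 a^-1 b^-1 a b) * tr(a) - tr(b^2 a^-1 b^-1 a b a)  (eliminate a^-1) = -x^2*y^3*z + x^3*y^2 + x*y^4 + 2*x*y^2*z^2 - y^3*z - y*z^3 - x^3 - 4*x*y^2 - x*z^2 + 3*y*z + 3*x
use: tr(a b a^-1 b) = tr(b a b) * tr(a) - tr(b a b a)  (eliminate a^-1) = x*y*z - x^2 - z^2 + 2
tr(b^2 a^-2 b^-1 a b a^-1) = tr(a^-1 b^-1 a b a^-1 b^2) * tr(a) - tr(a^-1 b^-1 a b a^-1 b^2 a)  (eliminate a^-1) = -x^3*y^3*z + x^4*y^2 + x^2*y^4 + 2*x^2*y^2*z^2 - x*y^3*z - x*y*z^3 - x^4 - 4*x^2*y^2 - x^2*z^2 + 2*x*y*z + 4*x^2 + z^2 - 2
use: tr(b^2 a^-2 b^-1 a b) = tr(a^-1 b^-1 a b^3) * tr(a) - tr(a^-1 b^-1 a b^3 a)  (eliminate a^-1) = -x^2*y^3*z + x^3*y^2 + x*y^4 + x*y^2*z^2 + x^2*y*z - x^3 - 4*x*y^2 - x*z^2 - y*z + 3*x
tr(a^-2 b^2 a^-2 b^-1 a b) = tr(b^2 a^-2 b^-1 a b a^-1) * tr(a) - tr(b^2 a^-2 b^-1 a b)  (eliminate a^-1) = -x^4*y^3*z + x^5*y^2 + x^3*y^4 + 2*x^3*y^2*z^2 - x^2*y*z^3 - x^5 - 5*x^3*y^2 - x^3*z^2 - x*y^4 - x*y^2*z^2 + x^2*y*z + 5*x^3 + 4*x*y^2 + 2*x*z^2 + y*z - 5*x
tr(a^-1 b^2 a^-2 b^-1 a b^-1 a^-1) = tr(a^-2 b^2 a^-2 b^-1 a) * tr(b) - tr(a^-2 b^2 a^-2 b^-1 a b)  (eliminate b^-1) = x^4*y^3*z - x^5*y^2 - x^3*y^4 - 2*x^3*y^2*z^2 + x^2*y^3*z + x^2*y*z^3 + x^5 + 5*x^3*y^2 + x^3*z^2 - 2*x^2*y*z - 5*x^3 - 2*x*y^2 - 2*x*z^2 + 5*x
use: tr(b a b^-1 a) = tr(a b a) * tr(b) - tr(a b a b)  (eliminate b^-1) = x*y*z - y^2 - z^2 + 2
tr(a b^-1 a^-1 b) = tr(b a b^-1) * tr(a) - tr(b a b^-1 a)  (eliminate a^-1) = -x*y*z + x^2 + y^2 + z^2 - 2
apply: tr(a^2 b^2) = tr(a) * tr(b^2 a) - tr(b^2)  (reduce the a square) = x*y*z - x^2 - y^2 + 2
tr(b^2 a^2 b) = tr(b) * tr(a^2 b^2) - tr(a^2 b)  (reduce the b square) = x*y^2*z - x^2*y - y^3 - x*z + 3*y
apply: tr(a^2 b a) = tr(a) * tr(a b a) - tr(a b)  (reduce the a square) = x^2*z - x*y - z
use: tr(b^2 a^2 b a) = tr(b) * tr(a^2 b a b) - tr(a^2 b a)  (reduce the b square) = x*y*z^2 - x^2*z - y^2*z + z
use: tr(a b a^-1 b^2 a) = tr(b^2 a^2 b) * tr(a) - tr(b^2 a^2 b a)  (eliminate a^-1) = x^2*y^2*z - x^3*y - x*y^3 - x*y*z^2 + y^2*z + 3*x*y - z
apply: tr(a b a^-1 b^2 a b) = tr(b^2 a b a b) * tr(a) - tr(b^2 a b a b a)  (eliminate a^-1) = x*y^2*z^2 - x^2*y*z - y*z^3 - x*y^2 + 2*y*z + x
tr(a^-1 b^2 a b^-1 a b) = tr(a b a^-1 b^2 a) * tr(b) - tr(a b a^-1 b^2 a b)  (eliminate b^-1) = x^2*y^3*z - x^3*y^2 - x*y^4 - 2*x*y^2*z^2 + x^2*y*z + y^3*z + y*z^3 + 4*x*y^2 - 3*y*z - x
apply: tr(b^-1 a b^-1 a^-1 b^2 a) = tr(a^-1 b^2 a b^-1 a) * tr(b) - tr(a^-1 b^2 a b^-1 a b)  (eliminate b^-1) = -x^2*y^3*z + x^3*y^2 + x*y^4 + 2*x*y^2*z^2 - x^2*y*z - y^3*z - y*z^3 - 4*x*y^2 + 4*y*z + x
apply: tr(a^-1 b^-1 a b^-1 a^-1 b^2) = tr(b^-1 a b^-1 a^-1 b^2) * tr(a) - tr(b^-1 a b^-1 a^-1 b^2 a)  (eliminate a^-1) = x^2*y^3*z - x^3*y^2 - x*y^4 - 2*x*y^2*z^2 + y^3*z + y*z^3 + x^3 + 5*x*y^2 + x*z^2 - 4*y*z - 3*x
tr(a^-1 b^2 a^-2 b^-1 a b^-1) = tr(a^-1 b^-1 a b^-1 a^-1 b^2) * tr(a) - tr(a^-1 b^-1 a b^-1 a^-1 b^2 a)  (eliminate a^-1) = x^3*y^3*z - x^4*y^2 - x^2*y^4 - 2*x^2*y^2*z^2 + x*y^3*z + x*y*z^3 + x^4 + 5*x^2*y^2 + x^2*z^2 - 3*x*y*z - 4*x^2 - y^2 - z^2 + 2
tr(a^-2 b^2 a^-2 b^-1 a b^-1 a^-1) = tr(a^-1 b^2 a^-2 b^-1 a b^-1 a^-1) * tr(a) - tr(a^-1 b^2 a^-2 b^-1 a b^-1)  (eliminate a^-1) = x^5*y^3*z - x^6*y^2 - x^4*y^4 - 2*x^4*y^2*z^2 + x^3*y*z^3 + x^6 + 6*x^4*y^2 + x^4*z^2 + x^2*y^4 + 2*x^2*y^2*z^2 - 2*x^3*y*z - x*y^3*z - x*y*z^3 - 6*x^4 - 7*x^2*y^2 - 3*x^2*z^2 + 3*x*y*z + 9*x^2 + y^2 + z^2 - 2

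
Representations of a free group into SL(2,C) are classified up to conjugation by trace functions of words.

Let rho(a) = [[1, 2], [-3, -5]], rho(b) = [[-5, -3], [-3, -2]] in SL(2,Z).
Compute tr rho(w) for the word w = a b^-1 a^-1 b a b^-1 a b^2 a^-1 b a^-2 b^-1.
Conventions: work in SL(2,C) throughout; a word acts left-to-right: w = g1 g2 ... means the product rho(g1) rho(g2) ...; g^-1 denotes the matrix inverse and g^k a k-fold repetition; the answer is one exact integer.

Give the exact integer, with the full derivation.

109101188

rho(a) = [[1, 2], [-3, -5]]
... * rho(b^-1) = [[-2, 3], [3, -5]]  ->  [[4, -7], [-9, 16]]
... * rho(a^-1) = [[-5, -2], [3, 1]]  ->  [[-41, -15], [93, 34]]
... * rho(b) = [[-5, -3], [-3, -2]]  ->  [[250, 153], [-567, -347]]
... * rho(a) = [[1, 2], [-3, -5]]  ->  [[-209, -265], [474, 601]]
... * rho(b^-1) = [[-2, 3], [3, -5]]  ->  [[-377, 698], [855, -1583]]
... * rho(a) = [[1, 2], [-3, -5]]  ->  [[-2471, -4244], [5604, 9625]]
... * rho(b) = [[-5, -3], [-3, -2]]  ->  [[25087, 15901], [-56895, -36062]]
... * rho(b) = [[-5, -3], [-3, -2]]  ->  [[-173138, -107063], [392661, 242809]]
... * rho(a^-1) = [[-5, -2], [3, 1]]  ->  [[544501, 239213], [-1234878, -542513]]
... * rho(b) = [[-5, -3], [-3, -2]]  ->  [[-3440144, -2111929], [7801929, 4789660]]
... * rho(a^-1) = [[-5, -2], [3, 1]]  ->  [[10864933, 4768359], [-24640665, -10814198]]
... * rho(a^-1) = [[-5, -2], [3, 1]]  ->  [[-40019588, -16961507], [90760731, 38467132]]
... * rho(b^-1) = [[-2, 3], [3, -5]]  ->  [[29154655, -35251229], [-66120066, 79946533]]
tr = 29154655 + 79946533 = 109101188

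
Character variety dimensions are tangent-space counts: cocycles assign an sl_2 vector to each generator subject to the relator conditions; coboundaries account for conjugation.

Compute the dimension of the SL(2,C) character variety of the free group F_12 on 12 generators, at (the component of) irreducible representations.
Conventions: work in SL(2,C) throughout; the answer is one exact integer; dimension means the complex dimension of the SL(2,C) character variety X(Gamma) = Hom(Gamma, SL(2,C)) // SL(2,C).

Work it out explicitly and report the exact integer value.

Gamma = F_12 has 12 generators and no relators.
Z^1(Gamma, Ad rho) = (sl_2)^12: a cocycle is a free choice of one sl_2 vector per generator, so dim Z^1 = 3*12 = 36.
At an irreducible rho the centralizer of the image in sl_2 is 0, so the coboundary map sl_2 -> Z^1 is injective: dim B^1 = 3.
dim H^1 = 36 - 3 = 33, which is dim X.

33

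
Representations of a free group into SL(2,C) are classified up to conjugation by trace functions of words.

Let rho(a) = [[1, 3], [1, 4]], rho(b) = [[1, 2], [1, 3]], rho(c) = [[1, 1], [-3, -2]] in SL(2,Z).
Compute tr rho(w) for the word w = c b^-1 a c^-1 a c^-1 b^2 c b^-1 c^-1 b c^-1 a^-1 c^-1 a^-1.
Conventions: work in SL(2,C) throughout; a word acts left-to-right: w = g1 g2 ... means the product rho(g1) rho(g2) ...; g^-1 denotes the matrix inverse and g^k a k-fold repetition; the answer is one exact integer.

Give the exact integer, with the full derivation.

rho(c) = [[1, 1], [-3, -2]]
... * rho(b^-1) = [[3, -2], [-1, 1]]  ->  [[2, -1], [-7, 4]]
... * rho(a) = [[1, 3], [1, 4]]  ->  [[1, 2], [-3, -5]]
... * rho(c^-1) = [[-2, -1], [3, 1]]  ->  [[4, 1], [-9, -2]]
... * rho(a) = [[1, 3], [1, 4]]  ->  [[5, 16], [-11, -35]]
... * rho(c^-1) = [[-2, -1], [3, 1]]  ->  [[38, 11], [-83, -24]]
... * rho(b) = [[1, 2], [1, 3]]  ->  [[49, 109], [-107, -238]]
... * rho(b) = [[1, 2], [1, 3]]  ->  [[158, 425], [-345, -928]]
... * rho(c) = [[1, 1], [-3, -2]]  ->  [[-1117, -692], [2439, 1511]]
... * rho(b^-1) = [[3, -2], [-1, 1]]  ->  [[-2659, 1542], [5806, -3367]]
... * rho(c^-1) = [[-2, -1], [3, 1]]  ->  [[9944, 4201], [-21713, -9173]]
... * rho(b) = [[1, 2], [1, 3]]  ->  [[14145, 32491], [-30886, -70945]]
... * rho(c^-1) = [[-2, -1], [3, 1]]  ->  [[69183, 18346], [-151063, -40059]]
... * rho(a^-1) = [[4, -3], [-1, 1]]  ->  [[258386, -189203], [-564193, 413130]]
... * rho(c^-1) = [[-2, -1], [3, 1]]  ->  [[-1084381, -447589], [2367776, 977323]]
... * rho(a^-1) = [[4, -3], [-1, 1]]  ->  [[-3889935, 2805554], [8493781, -6126005]]
tr = -3889935 + -6126005 = -10015940

-10015940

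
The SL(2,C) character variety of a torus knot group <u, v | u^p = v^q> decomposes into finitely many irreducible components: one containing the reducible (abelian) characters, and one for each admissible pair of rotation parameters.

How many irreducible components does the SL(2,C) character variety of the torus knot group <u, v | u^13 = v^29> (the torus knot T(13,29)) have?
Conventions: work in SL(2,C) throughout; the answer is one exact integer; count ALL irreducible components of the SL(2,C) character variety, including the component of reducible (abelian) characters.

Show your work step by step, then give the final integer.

169

For T(13,29): irreducibility forces the central element u^13 = v^29 to one of +I, -I.
On an irreducible component, tr(u) is locked at 2*cos(pi*alpha/13) for some alpha in 1..12, and tr(v) at 2*cos(pi*beta/29) for some beta in 1..28.
u^13 = (-1)^alpha I and v^29 = (-1)^beta I must agree, so alpha and beta have equal parity.
Counting: 6 odd alphas x 14 odd betas + 6 even alphas x 14 even betas = 84 + 84 = 168.
Total: 168 irreducible-character components + 1 reducible (abelian) component = 169.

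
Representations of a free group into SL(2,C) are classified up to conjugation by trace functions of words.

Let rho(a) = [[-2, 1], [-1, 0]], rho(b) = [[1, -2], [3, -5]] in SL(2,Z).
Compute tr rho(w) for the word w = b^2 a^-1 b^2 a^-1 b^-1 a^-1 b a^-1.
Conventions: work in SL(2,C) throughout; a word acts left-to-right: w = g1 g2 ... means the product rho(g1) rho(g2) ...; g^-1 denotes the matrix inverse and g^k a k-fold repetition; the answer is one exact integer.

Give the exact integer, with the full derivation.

143

rho(b) = [[1, -2], [3, -5]]
... * rho(b) = [[1, -2], [3, -5]]  ->  [[-5, 8], [-12, 19]]
... * rho(a^-1) = [[0, -1], [1, -2]]  ->  [[8, -11], [19, -26]]
... * rho(b) = [[1, -2], [3, -5]]  ->  [[-25, 39], [-59, 92]]
... * rho(b) = [[1, -2], [3, -5]]  ->  [[92, -145], [217, -342]]
... * rho(a^-1) = [[0, -1], [1, -2]]  ->  [[-145, 198], [-342, 467]]
... * rho(b^-1) = [[-5, 2], [-3, 1]]  ->  [[131, -92], [309, -217]]
... * rho(a^-1) = [[0, -1], [1, -2]]  ->  [[-92, 53], [-217, 125]]
... * rho(b) = [[1, -2], [3, -5]]  ->  [[67, -81], [158, -191]]
... * rho(a^-1) = [[0, -1], [1, -2]]  ->  [[-81, 95], [-191, 224]]
tr = -81 + 224 = 143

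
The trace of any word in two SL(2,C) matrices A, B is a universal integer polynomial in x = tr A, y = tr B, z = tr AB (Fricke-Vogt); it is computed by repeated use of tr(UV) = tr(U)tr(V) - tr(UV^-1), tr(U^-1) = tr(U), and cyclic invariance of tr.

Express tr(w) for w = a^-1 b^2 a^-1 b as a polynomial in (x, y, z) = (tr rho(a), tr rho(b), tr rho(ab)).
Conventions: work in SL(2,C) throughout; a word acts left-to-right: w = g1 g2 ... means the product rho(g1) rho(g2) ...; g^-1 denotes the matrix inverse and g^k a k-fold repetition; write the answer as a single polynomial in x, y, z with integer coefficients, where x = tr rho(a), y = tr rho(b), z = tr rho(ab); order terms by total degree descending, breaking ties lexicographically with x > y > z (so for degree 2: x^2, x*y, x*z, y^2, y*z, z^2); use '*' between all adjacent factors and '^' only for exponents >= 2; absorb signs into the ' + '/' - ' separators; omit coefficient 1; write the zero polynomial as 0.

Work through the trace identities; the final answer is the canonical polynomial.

tr(b^2) = tr(b) tr(b) - tr(1) = y^2 - 2
tr(b^3) = tr(b) tr(b^2) - tr(b) = y^3 - 3*y
tr(a b^2) = tr(b) tr(a b) - tr(a) = y*z - x
tr(b^3 a) = tr(b) tr(a b^2) - tr(a b) = y^2*z - x*y - z
tr(b a^-1 b^2) = tr(b^3) tr(a) - tr(b^3 a) = x*y^3 - y^2*z - 2*x*y + z
tr(a b a b) = tr(b a) tr(b a) - tr(1)   [split at repeated b] = z^2 - 2
tr(a b a) = tr(a) tr(b a) - tr(b) = x*z - y
tr(b^2 a b a) = tr(b) tr(a b a b) - tr(a b a) = y*z^2 - x*z - y
tr(b a^-1 b^2 a) = tr(b^2 a b) tr(a) - tr(b^2 a b a) = x*y^2*z - x^2*y - y*z^2 + y
tr(a^-1 b^2 a^-1 b) = tr(b a^-1 b^2) tr(a) - tr(b a^-1 b^2 a) = x^2*y^3 - 2*x*y^2*z - x^2*y + y*z^2 + x*z - y

x^2*y^3 - 2*x*y^2*z - x^2*y + y*z^2 + x*z - y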